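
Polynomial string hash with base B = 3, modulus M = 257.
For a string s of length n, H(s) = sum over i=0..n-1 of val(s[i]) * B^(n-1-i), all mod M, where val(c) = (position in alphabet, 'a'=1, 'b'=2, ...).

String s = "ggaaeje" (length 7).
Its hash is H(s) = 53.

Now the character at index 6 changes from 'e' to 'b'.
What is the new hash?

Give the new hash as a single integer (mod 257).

val('e') = 5, val('b') = 2
Position k = 6, exponent = n-1-k = 0
B^0 mod M = 3^0 mod 257 = 1
Delta = (2 - 5) * 1 mod 257 = 254
New hash = (53 + 254) mod 257 = 50

Answer: 50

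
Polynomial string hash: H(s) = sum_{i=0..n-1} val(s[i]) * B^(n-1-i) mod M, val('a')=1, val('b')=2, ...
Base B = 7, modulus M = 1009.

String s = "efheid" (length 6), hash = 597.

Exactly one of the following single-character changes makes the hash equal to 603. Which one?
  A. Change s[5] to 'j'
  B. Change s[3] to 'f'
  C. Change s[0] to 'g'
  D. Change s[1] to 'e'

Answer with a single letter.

Answer: A

Derivation:
Option A: s[5]='d'->'j', delta=(10-4)*7^0 mod 1009 = 6, hash=597+6 mod 1009 = 603 <-- target
Option B: s[3]='e'->'f', delta=(6-5)*7^2 mod 1009 = 49, hash=597+49 mod 1009 = 646
Option C: s[0]='e'->'g', delta=(7-5)*7^5 mod 1009 = 317, hash=597+317 mod 1009 = 914
Option D: s[1]='f'->'e', delta=(5-6)*7^4 mod 1009 = 626, hash=597+626 mod 1009 = 214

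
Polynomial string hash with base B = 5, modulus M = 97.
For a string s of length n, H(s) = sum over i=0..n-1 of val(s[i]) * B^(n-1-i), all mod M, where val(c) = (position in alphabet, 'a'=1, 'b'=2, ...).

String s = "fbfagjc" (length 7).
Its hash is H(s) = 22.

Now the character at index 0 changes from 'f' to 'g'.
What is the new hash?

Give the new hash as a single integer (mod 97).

Answer: 30

Derivation:
val('f') = 6, val('g') = 7
Position k = 0, exponent = n-1-k = 6
B^6 mod M = 5^6 mod 97 = 8
Delta = (7 - 6) * 8 mod 97 = 8
New hash = (22 + 8) mod 97 = 30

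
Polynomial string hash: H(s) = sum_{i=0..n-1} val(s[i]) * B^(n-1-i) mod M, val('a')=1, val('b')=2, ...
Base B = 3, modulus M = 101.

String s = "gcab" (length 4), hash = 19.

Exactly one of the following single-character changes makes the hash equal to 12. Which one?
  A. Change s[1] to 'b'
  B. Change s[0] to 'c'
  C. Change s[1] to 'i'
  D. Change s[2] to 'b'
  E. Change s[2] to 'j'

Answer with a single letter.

Answer: B

Derivation:
Option A: s[1]='c'->'b', delta=(2-3)*3^2 mod 101 = 92, hash=19+92 mod 101 = 10
Option B: s[0]='g'->'c', delta=(3-7)*3^3 mod 101 = 94, hash=19+94 mod 101 = 12 <-- target
Option C: s[1]='c'->'i', delta=(9-3)*3^2 mod 101 = 54, hash=19+54 mod 101 = 73
Option D: s[2]='a'->'b', delta=(2-1)*3^1 mod 101 = 3, hash=19+3 mod 101 = 22
Option E: s[2]='a'->'j', delta=(10-1)*3^1 mod 101 = 27, hash=19+27 mod 101 = 46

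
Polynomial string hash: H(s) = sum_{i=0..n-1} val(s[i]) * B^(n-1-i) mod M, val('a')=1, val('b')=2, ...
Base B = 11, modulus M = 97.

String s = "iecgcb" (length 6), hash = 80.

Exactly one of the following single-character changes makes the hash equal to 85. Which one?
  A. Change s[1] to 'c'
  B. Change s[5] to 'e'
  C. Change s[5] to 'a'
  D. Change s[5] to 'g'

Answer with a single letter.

Answer: D

Derivation:
Option A: s[1]='e'->'c', delta=(3-5)*11^4 mod 97 = 12, hash=80+12 mod 97 = 92
Option B: s[5]='b'->'e', delta=(5-2)*11^0 mod 97 = 3, hash=80+3 mod 97 = 83
Option C: s[5]='b'->'a', delta=(1-2)*11^0 mod 97 = 96, hash=80+96 mod 97 = 79
Option D: s[5]='b'->'g', delta=(7-2)*11^0 mod 97 = 5, hash=80+5 mod 97 = 85 <-- target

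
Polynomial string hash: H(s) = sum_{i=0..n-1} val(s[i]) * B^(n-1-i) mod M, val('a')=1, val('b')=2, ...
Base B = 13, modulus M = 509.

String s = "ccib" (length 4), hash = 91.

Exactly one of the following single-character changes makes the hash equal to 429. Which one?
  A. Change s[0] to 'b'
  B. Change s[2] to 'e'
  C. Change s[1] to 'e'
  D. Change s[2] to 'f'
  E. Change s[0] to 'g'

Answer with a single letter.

Answer: C

Derivation:
Option A: s[0]='c'->'b', delta=(2-3)*13^3 mod 509 = 348, hash=91+348 mod 509 = 439
Option B: s[2]='i'->'e', delta=(5-9)*13^1 mod 509 = 457, hash=91+457 mod 509 = 39
Option C: s[1]='c'->'e', delta=(5-3)*13^2 mod 509 = 338, hash=91+338 mod 509 = 429 <-- target
Option D: s[2]='i'->'f', delta=(6-9)*13^1 mod 509 = 470, hash=91+470 mod 509 = 52
Option E: s[0]='c'->'g', delta=(7-3)*13^3 mod 509 = 135, hash=91+135 mod 509 = 226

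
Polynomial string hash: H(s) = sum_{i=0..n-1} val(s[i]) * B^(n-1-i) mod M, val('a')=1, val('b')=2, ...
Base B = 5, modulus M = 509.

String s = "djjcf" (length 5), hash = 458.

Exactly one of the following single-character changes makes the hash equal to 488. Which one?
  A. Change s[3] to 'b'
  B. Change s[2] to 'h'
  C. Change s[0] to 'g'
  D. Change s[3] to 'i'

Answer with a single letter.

Option A: s[3]='c'->'b', delta=(2-3)*5^1 mod 509 = 504, hash=458+504 mod 509 = 453
Option B: s[2]='j'->'h', delta=(8-10)*5^2 mod 509 = 459, hash=458+459 mod 509 = 408
Option C: s[0]='d'->'g', delta=(7-4)*5^4 mod 509 = 348, hash=458+348 mod 509 = 297
Option D: s[3]='c'->'i', delta=(9-3)*5^1 mod 509 = 30, hash=458+30 mod 509 = 488 <-- target

Answer: D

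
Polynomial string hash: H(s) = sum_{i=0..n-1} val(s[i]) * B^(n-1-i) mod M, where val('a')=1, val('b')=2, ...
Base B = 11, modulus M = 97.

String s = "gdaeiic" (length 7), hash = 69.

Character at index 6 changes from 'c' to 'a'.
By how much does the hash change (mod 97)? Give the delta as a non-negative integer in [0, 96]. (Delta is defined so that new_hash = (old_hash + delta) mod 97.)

Delta formula: (val(new) - val(old)) * B^(n-1-k) mod M
  val('a') - val('c') = 1 - 3 = -2
  B^(n-1-k) = 11^0 mod 97 = 1
  Delta = -2 * 1 mod 97 = 95

Answer: 95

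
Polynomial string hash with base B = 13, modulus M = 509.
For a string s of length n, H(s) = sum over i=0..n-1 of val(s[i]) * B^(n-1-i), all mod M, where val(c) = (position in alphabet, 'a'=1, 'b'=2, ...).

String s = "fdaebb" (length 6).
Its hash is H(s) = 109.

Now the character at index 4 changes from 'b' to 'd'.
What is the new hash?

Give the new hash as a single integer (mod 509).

Answer: 135

Derivation:
val('b') = 2, val('d') = 4
Position k = 4, exponent = n-1-k = 1
B^1 mod M = 13^1 mod 509 = 13
Delta = (4 - 2) * 13 mod 509 = 26
New hash = (109 + 26) mod 509 = 135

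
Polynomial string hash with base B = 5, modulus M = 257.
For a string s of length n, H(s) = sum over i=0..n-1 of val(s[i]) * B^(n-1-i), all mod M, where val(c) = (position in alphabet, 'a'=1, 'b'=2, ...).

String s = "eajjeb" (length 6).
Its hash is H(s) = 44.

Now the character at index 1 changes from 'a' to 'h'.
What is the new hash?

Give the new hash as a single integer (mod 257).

Answer: 50

Derivation:
val('a') = 1, val('h') = 8
Position k = 1, exponent = n-1-k = 4
B^4 mod M = 5^4 mod 257 = 111
Delta = (8 - 1) * 111 mod 257 = 6
New hash = (44 + 6) mod 257 = 50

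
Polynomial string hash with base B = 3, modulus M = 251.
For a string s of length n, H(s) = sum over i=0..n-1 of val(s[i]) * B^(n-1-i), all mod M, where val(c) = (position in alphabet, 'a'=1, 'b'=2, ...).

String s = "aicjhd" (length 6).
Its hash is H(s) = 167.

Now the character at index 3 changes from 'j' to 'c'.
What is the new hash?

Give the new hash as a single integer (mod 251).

Answer: 104

Derivation:
val('j') = 10, val('c') = 3
Position k = 3, exponent = n-1-k = 2
B^2 mod M = 3^2 mod 251 = 9
Delta = (3 - 10) * 9 mod 251 = 188
New hash = (167 + 188) mod 251 = 104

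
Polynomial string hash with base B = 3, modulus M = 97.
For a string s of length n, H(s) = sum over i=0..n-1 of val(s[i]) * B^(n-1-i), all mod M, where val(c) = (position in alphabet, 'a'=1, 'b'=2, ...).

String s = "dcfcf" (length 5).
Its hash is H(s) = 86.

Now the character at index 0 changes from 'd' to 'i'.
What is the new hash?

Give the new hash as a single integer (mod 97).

Answer: 6

Derivation:
val('d') = 4, val('i') = 9
Position k = 0, exponent = n-1-k = 4
B^4 mod M = 3^4 mod 97 = 81
Delta = (9 - 4) * 81 mod 97 = 17
New hash = (86 + 17) mod 97 = 6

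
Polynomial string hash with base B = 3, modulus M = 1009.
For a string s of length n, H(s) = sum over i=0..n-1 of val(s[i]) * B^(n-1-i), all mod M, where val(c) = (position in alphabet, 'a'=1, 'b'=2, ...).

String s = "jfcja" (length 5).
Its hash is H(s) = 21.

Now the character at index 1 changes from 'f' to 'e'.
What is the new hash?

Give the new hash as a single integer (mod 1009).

Answer: 1003

Derivation:
val('f') = 6, val('e') = 5
Position k = 1, exponent = n-1-k = 3
B^3 mod M = 3^3 mod 1009 = 27
Delta = (5 - 6) * 27 mod 1009 = 982
New hash = (21 + 982) mod 1009 = 1003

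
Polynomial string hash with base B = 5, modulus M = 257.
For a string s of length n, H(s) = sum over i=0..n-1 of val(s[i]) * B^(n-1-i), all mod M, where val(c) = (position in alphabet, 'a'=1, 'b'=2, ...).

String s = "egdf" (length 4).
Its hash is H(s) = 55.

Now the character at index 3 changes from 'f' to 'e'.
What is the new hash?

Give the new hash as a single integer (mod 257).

val('f') = 6, val('e') = 5
Position k = 3, exponent = n-1-k = 0
B^0 mod M = 5^0 mod 257 = 1
Delta = (5 - 6) * 1 mod 257 = 256
New hash = (55 + 256) mod 257 = 54

Answer: 54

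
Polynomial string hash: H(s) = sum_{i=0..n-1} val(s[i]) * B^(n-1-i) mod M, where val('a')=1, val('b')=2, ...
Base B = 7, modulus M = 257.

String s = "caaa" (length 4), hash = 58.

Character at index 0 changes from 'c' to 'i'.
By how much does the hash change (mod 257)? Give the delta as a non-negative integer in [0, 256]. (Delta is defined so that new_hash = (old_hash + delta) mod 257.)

Answer: 2

Derivation:
Delta formula: (val(new) - val(old)) * B^(n-1-k) mod M
  val('i') - val('c') = 9 - 3 = 6
  B^(n-1-k) = 7^3 mod 257 = 86
  Delta = 6 * 86 mod 257 = 2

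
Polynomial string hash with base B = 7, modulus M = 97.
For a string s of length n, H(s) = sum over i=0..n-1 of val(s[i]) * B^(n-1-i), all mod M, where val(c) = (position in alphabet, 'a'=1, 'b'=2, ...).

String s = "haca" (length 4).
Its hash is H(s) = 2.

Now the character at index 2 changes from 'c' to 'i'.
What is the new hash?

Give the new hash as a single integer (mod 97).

val('c') = 3, val('i') = 9
Position k = 2, exponent = n-1-k = 1
B^1 mod M = 7^1 mod 97 = 7
Delta = (9 - 3) * 7 mod 97 = 42
New hash = (2 + 42) mod 97 = 44

Answer: 44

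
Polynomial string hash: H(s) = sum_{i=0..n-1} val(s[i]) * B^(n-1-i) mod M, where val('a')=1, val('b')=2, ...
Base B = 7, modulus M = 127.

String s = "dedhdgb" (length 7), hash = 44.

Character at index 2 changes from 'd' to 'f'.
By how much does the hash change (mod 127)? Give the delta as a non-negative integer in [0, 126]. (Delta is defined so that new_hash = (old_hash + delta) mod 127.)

Answer: 103

Derivation:
Delta formula: (val(new) - val(old)) * B^(n-1-k) mod M
  val('f') - val('d') = 6 - 4 = 2
  B^(n-1-k) = 7^4 mod 127 = 115
  Delta = 2 * 115 mod 127 = 103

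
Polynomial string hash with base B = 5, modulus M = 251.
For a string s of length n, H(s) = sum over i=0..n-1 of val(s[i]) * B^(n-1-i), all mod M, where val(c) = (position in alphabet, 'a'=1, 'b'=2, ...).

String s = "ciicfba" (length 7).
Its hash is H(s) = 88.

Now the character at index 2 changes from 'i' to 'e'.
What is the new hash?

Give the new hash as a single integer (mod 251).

val('i') = 9, val('e') = 5
Position k = 2, exponent = n-1-k = 4
B^4 mod M = 5^4 mod 251 = 123
Delta = (5 - 9) * 123 mod 251 = 10
New hash = (88 + 10) mod 251 = 98

Answer: 98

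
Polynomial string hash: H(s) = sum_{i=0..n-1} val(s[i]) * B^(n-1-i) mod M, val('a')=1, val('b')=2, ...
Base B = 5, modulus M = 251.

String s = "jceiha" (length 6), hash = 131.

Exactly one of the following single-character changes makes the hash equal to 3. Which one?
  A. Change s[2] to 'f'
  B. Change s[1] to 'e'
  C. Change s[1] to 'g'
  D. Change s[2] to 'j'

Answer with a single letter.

Answer: D

Derivation:
Option A: s[2]='e'->'f', delta=(6-5)*5^3 mod 251 = 125, hash=131+125 mod 251 = 5
Option B: s[1]='c'->'e', delta=(5-3)*5^4 mod 251 = 246, hash=131+246 mod 251 = 126
Option C: s[1]='c'->'g', delta=(7-3)*5^4 mod 251 = 241, hash=131+241 mod 251 = 121
Option D: s[2]='e'->'j', delta=(10-5)*5^3 mod 251 = 123, hash=131+123 mod 251 = 3 <-- target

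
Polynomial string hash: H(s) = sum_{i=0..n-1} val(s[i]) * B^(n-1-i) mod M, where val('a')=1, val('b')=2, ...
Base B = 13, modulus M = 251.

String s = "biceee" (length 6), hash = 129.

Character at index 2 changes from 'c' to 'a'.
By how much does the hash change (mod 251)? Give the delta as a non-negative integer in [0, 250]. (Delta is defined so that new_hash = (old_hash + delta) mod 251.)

Delta formula: (val(new) - val(old)) * B^(n-1-k) mod M
  val('a') - val('c') = 1 - 3 = -2
  B^(n-1-k) = 13^3 mod 251 = 189
  Delta = -2 * 189 mod 251 = 124

Answer: 124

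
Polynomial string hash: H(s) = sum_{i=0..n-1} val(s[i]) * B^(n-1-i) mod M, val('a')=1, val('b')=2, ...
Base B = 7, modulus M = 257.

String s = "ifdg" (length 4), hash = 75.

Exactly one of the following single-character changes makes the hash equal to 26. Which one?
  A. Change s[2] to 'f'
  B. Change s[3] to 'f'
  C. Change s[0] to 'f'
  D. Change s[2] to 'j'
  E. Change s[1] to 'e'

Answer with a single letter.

Answer: E

Derivation:
Option A: s[2]='d'->'f', delta=(6-4)*7^1 mod 257 = 14, hash=75+14 mod 257 = 89
Option B: s[3]='g'->'f', delta=(6-7)*7^0 mod 257 = 256, hash=75+256 mod 257 = 74
Option C: s[0]='i'->'f', delta=(6-9)*7^3 mod 257 = 256, hash=75+256 mod 257 = 74
Option D: s[2]='d'->'j', delta=(10-4)*7^1 mod 257 = 42, hash=75+42 mod 257 = 117
Option E: s[1]='f'->'e', delta=(5-6)*7^2 mod 257 = 208, hash=75+208 mod 257 = 26 <-- target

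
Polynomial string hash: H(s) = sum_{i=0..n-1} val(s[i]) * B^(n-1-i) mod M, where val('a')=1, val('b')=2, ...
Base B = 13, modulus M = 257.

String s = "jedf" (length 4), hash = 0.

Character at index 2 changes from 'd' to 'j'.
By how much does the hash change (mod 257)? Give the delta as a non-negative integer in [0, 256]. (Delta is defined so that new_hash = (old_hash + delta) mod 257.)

Delta formula: (val(new) - val(old)) * B^(n-1-k) mod M
  val('j') - val('d') = 10 - 4 = 6
  B^(n-1-k) = 13^1 mod 257 = 13
  Delta = 6 * 13 mod 257 = 78

Answer: 78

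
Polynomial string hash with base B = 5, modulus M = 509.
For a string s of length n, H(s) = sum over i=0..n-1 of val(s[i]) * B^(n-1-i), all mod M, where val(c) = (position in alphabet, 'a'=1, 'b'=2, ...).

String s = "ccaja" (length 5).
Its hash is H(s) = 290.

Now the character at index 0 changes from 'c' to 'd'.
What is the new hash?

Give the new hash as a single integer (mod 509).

Answer: 406

Derivation:
val('c') = 3, val('d') = 4
Position k = 0, exponent = n-1-k = 4
B^4 mod M = 5^4 mod 509 = 116
Delta = (4 - 3) * 116 mod 509 = 116
New hash = (290 + 116) mod 509 = 406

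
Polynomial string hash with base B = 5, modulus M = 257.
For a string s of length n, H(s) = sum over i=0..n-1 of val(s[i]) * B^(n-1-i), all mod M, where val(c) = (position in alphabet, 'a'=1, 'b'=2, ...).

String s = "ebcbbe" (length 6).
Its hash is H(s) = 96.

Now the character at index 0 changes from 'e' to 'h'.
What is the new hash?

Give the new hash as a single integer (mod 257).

val('e') = 5, val('h') = 8
Position k = 0, exponent = n-1-k = 5
B^5 mod M = 5^5 mod 257 = 41
Delta = (8 - 5) * 41 mod 257 = 123
New hash = (96 + 123) mod 257 = 219

Answer: 219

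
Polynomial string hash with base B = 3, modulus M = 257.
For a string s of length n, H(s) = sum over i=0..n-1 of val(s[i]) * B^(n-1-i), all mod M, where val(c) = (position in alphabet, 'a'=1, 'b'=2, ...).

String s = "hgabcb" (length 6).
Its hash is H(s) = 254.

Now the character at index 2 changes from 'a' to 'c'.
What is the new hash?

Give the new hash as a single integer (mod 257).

val('a') = 1, val('c') = 3
Position k = 2, exponent = n-1-k = 3
B^3 mod M = 3^3 mod 257 = 27
Delta = (3 - 1) * 27 mod 257 = 54
New hash = (254 + 54) mod 257 = 51

Answer: 51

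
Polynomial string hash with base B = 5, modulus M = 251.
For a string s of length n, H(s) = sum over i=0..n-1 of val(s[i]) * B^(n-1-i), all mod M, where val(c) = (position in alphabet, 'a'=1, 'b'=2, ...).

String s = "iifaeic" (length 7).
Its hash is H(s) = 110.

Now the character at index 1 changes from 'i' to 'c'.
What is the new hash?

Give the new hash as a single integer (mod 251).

Answer: 185

Derivation:
val('i') = 9, val('c') = 3
Position k = 1, exponent = n-1-k = 5
B^5 mod M = 5^5 mod 251 = 113
Delta = (3 - 9) * 113 mod 251 = 75
New hash = (110 + 75) mod 251 = 185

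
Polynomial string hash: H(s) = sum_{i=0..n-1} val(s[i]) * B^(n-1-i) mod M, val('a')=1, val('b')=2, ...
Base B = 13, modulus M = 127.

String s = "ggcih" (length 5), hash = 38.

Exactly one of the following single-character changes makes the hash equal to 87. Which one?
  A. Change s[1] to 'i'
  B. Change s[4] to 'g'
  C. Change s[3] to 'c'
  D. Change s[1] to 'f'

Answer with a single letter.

Answer: C

Derivation:
Option A: s[1]='g'->'i', delta=(9-7)*13^3 mod 127 = 76, hash=38+76 mod 127 = 114
Option B: s[4]='h'->'g', delta=(7-8)*13^0 mod 127 = 126, hash=38+126 mod 127 = 37
Option C: s[3]='i'->'c', delta=(3-9)*13^1 mod 127 = 49, hash=38+49 mod 127 = 87 <-- target
Option D: s[1]='g'->'f', delta=(6-7)*13^3 mod 127 = 89, hash=38+89 mod 127 = 0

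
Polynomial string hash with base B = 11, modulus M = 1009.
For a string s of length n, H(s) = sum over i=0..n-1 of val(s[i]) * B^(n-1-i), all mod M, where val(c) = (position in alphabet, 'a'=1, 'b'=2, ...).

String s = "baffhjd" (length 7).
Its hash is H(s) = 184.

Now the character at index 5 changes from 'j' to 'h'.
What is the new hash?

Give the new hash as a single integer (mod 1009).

val('j') = 10, val('h') = 8
Position k = 5, exponent = n-1-k = 1
B^1 mod M = 11^1 mod 1009 = 11
Delta = (8 - 10) * 11 mod 1009 = 987
New hash = (184 + 987) mod 1009 = 162

Answer: 162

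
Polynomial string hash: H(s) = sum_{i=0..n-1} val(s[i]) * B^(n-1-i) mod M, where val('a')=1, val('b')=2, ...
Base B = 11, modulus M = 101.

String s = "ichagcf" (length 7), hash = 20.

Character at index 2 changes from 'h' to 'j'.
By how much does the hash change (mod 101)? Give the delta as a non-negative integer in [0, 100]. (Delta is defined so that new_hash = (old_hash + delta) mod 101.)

Delta formula: (val(new) - val(old)) * B^(n-1-k) mod M
  val('j') - val('h') = 10 - 8 = 2
  B^(n-1-k) = 11^4 mod 101 = 97
  Delta = 2 * 97 mod 101 = 93

Answer: 93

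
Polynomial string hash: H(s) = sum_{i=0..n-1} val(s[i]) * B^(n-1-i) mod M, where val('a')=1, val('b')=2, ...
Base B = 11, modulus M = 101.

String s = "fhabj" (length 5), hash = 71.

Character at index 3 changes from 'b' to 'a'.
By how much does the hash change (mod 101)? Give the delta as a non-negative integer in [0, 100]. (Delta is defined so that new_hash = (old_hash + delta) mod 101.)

Delta formula: (val(new) - val(old)) * B^(n-1-k) mod M
  val('a') - val('b') = 1 - 2 = -1
  B^(n-1-k) = 11^1 mod 101 = 11
  Delta = -1 * 11 mod 101 = 90

Answer: 90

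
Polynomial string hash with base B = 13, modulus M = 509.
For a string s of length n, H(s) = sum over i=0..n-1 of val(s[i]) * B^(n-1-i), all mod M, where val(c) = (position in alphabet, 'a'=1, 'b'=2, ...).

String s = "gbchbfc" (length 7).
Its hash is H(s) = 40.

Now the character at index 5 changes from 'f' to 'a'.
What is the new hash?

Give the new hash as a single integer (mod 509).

val('f') = 6, val('a') = 1
Position k = 5, exponent = n-1-k = 1
B^1 mod M = 13^1 mod 509 = 13
Delta = (1 - 6) * 13 mod 509 = 444
New hash = (40 + 444) mod 509 = 484

Answer: 484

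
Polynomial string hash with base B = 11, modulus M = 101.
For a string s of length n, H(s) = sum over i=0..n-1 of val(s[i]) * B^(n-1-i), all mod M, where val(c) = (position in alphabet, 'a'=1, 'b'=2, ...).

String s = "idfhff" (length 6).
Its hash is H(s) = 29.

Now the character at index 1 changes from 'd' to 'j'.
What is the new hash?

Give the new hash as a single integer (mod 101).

Answer: 5

Derivation:
val('d') = 4, val('j') = 10
Position k = 1, exponent = n-1-k = 4
B^4 mod M = 11^4 mod 101 = 97
Delta = (10 - 4) * 97 mod 101 = 77
New hash = (29 + 77) mod 101 = 5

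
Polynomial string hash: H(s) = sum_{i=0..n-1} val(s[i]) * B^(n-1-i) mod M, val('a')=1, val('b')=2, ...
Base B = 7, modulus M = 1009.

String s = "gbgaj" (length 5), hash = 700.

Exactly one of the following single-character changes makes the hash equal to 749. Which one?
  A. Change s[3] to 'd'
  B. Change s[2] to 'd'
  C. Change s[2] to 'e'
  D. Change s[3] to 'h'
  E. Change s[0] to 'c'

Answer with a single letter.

Answer: D

Derivation:
Option A: s[3]='a'->'d', delta=(4-1)*7^1 mod 1009 = 21, hash=700+21 mod 1009 = 721
Option B: s[2]='g'->'d', delta=(4-7)*7^2 mod 1009 = 862, hash=700+862 mod 1009 = 553
Option C: s[2]='g'->'e', delta=(5-7)*7^2 mod 1009 = 911, hash=700+911 mod 1009 = 602
Option D: s[3]='a'->'h', delta=(8-1)*7^1 mod 1009 = 49, hash=700+49 mod 1009 = 749 <-- target
Option E: s[0]='g'->'c', delta=(3-7)*7^4 mod 1009 = 486, hash=700+486 mod 1009 = 177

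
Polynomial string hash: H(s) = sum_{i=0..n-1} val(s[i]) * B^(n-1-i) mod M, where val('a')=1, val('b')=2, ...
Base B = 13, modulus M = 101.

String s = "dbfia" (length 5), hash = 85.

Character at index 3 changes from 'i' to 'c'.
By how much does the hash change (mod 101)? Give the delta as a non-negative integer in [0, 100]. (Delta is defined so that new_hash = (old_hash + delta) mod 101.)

Delta formula: (val(new) - val(old)) * B^(n-1-k) mod M
  val('c') - val('i') = 3 - 9 = -6
  B^(n-1-k) = 13^1 mod 101 = 13
  Delta = -6 * 13 mod 101 = 23

Answer: 23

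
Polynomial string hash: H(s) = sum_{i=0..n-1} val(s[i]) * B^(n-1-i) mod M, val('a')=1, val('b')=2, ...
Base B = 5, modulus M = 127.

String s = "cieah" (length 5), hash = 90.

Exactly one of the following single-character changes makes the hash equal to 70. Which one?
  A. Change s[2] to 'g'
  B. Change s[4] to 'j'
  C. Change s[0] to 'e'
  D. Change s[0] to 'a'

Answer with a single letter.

Answer: C

Derivation:
Option A: s[2]='e'->'g', delta=(7-5)*5^2 mod 127 = 50, hash=90+50 mod 127 = 13
Option B: s[4]='h'->'j', delta=(10-8)*5^0 mod 127 = 2, hash=90+2 mod 127 = 92
Option C: s[0]='c'->'e', delta=(5-3)*5^4 mod 127 = 107, hash=90+107 mod 127 = 70 <-- target
Option D: s[0]='c'->'a', delta=(1-3)*5^4 mod 127 = 20, hash=90+20 mod 127 = 110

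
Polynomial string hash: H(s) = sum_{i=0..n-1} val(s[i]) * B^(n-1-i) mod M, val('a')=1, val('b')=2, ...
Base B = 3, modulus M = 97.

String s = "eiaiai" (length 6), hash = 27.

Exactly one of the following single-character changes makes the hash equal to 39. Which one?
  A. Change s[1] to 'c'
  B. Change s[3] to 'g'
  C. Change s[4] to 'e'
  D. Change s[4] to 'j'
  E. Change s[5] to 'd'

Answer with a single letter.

Answer: C

Derivation:
Option A: s[1]='i'->'c', delta=(3-9)*3^4 mod 97 = 96, hash=27+96 mod 97 = 26
Option B: s[3]='i'->'g', delta=(7-9)*3^2 mod 97 = 79, hash=27+79 mod 97 = 9
Option C: s[4]='a'->'e', delta=(5-1)*3^1 mod 97 = 12, hash=27+12 mod 97 = 39 <-- target
Option D: s[4]='a'->'j', delta=(10-1)*3^1 mod 97 = 27, hash=27+27 mod 97 = 54
Option E: s[5]='i'->'d', delta=(4-9)*3^0 mod 97 = 92, hash=27+92 mod 97 = 22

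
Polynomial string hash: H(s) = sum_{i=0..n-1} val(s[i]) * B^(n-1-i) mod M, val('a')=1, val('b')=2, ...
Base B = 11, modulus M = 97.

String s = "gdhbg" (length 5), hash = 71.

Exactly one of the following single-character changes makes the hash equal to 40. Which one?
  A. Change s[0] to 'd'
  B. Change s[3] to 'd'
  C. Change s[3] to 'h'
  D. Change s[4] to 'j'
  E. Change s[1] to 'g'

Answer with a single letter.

Answer: C

Derivation:
Option A: s[0]='g'->'d', delta=(4-7)*11^4 mod 97 = 18, hash=71+18 mod 97 = 89
Option B: s[3]='b'->'d', delta=(4-2)*11^1 mod 97 = 22, hash=71+22 mod 97 = 93
Option C: s[3]='b'->'h', delta=(8-2)*11^1 mod 97 = 66, hash=71+66 mod 97 = 40 <-- target
Option D: s[4]='g'->'j', delta=(10-7)*11^0 mod 97 = 3, hash=71+3 mod 97 = 74
Option E: s[1]='d'->'g', delta=(7-4)*11^3 mod 97 = 16, hash=71+16 mod 97 = 87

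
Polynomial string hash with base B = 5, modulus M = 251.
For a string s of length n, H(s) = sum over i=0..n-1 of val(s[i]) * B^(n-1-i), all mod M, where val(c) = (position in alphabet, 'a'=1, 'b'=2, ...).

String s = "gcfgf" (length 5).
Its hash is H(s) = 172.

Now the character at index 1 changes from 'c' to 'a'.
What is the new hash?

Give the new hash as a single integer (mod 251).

val('c') = 3, val('a') = 1
Position k = 1, exponent = n-1-k = 3
B^3 mod M = 5^3 mod 251 = 125
Delta = (1 - 3) * 125 mod 251 = 1
New hash = (172 + 1) mod 251 = 173

Answer: 173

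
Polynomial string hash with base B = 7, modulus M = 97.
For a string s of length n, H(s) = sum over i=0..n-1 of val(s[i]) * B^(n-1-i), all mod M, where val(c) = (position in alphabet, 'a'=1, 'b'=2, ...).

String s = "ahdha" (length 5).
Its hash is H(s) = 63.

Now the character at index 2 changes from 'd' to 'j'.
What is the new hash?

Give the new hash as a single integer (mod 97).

val('d') = 4, val('j') = 10
Position k = 2, exponent = n-1-k = 2
B^2 mod M = 7^2 mod 97 = 49
Delta = (10 - 4) * 49 mod 97 = 3
New hash = (63 + 3) mod 97 = 66

Answer: 66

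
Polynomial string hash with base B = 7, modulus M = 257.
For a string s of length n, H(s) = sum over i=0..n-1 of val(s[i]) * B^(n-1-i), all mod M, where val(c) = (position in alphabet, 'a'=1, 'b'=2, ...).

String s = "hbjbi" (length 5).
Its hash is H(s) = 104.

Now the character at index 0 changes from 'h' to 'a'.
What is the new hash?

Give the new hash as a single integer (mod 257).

Answer: 2

Derivation:
val('h') = 8, val('a') = 1
Position k = 0, exponent = n-1-k = 4
B^4 mod M = 7^4 mod 257 = 88
Delta = (1 - 8) * 88 mod 257 = 155
New hash = (104 + 155) mod 257 = 2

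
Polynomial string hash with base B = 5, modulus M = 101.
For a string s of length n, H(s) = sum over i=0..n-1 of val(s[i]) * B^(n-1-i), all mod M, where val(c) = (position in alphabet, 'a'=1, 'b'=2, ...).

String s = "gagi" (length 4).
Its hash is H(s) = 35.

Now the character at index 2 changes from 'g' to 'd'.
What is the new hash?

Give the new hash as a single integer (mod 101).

Answer: 20

Derivation:
val('g') = 7, val('d') = 4
Position k = 2, exponent = n-1-k = 1
B^1 mod M = 5^1 mod 101 = 5
Delta = (4 - 7) * 5 mod 101 = 86
New hash = (35 + 86) mod 101 = 20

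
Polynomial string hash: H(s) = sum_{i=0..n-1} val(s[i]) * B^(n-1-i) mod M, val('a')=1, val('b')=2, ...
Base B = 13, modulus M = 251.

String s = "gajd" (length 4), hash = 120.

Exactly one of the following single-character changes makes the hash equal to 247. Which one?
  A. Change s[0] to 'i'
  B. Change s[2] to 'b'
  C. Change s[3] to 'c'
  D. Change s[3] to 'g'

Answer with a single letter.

Option A: s[0]='g'->'i', delta=(9-7)*13^3 mod 251 = 127, hash=120+127 mod 251 = 247 <-- target
Option B: s[2]='j'->'b', delta=(2-10)*13^1 mod 251 = 147, hash=120+147 mod 251 = 16
Option C: s[3]='d'->'c', delta=(3-4)*13^0 mod 251 = 250, hash=120+250 mod 251 = 119
Option D: s[3]='d'->'g', delta=(7-4)*13^0 mod 251 = 3, hash=120+3 mod 251 = 123

Answer: A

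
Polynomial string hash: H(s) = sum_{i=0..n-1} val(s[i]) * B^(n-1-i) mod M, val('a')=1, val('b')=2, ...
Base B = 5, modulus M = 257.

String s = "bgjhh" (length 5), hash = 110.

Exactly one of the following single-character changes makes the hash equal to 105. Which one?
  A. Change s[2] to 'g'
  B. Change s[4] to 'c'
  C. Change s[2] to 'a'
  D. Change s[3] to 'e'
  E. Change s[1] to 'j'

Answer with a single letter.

Answer: B

Derivation:
Option A: s[2]='j'->'g', delta=(7-10)*5^2 mod 257 = 182, hash=110+182 mod 257 = 35
Option B: s[4]='h'->'c', delta=(3-8)*5^0 mod 257 = 252, hash=110+252 mod 257 = 105 <-- target
Option C: s[2]='j'->'a', delta=(1-10)*5^2 mod 257 = 32, hash=110+32 mod 257 = 142
Option D: s[3]='h'->'e', delta=(5-8)*5^1 mod 257 = 242, hash=110+242 mod 257 = 95
Option E: s[1]='g'->'j', delta=(10-7)*5^3 mod 257 = 118, hash=110+118 mod 257 = 228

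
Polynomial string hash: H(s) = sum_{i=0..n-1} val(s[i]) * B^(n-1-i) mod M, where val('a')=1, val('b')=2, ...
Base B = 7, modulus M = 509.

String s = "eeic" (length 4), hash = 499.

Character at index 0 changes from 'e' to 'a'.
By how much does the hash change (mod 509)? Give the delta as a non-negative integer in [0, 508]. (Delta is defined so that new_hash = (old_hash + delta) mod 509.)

Answer: 155

Derivation:
Delta formula: (val(new) - val(old)) * B^(n-1-k) mod M
  val('a') - val('e') = 1 - 5 = -4
  B^(n-1-k) = 7^3 mod 509 = 343
  Delta = -4 * 343 mod 509 = 155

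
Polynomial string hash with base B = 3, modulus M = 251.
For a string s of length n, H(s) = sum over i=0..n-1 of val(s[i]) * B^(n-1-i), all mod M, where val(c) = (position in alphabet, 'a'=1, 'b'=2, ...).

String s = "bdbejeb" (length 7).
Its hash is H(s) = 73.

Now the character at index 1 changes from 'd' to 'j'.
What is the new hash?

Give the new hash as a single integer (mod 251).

Answer: 25

Derivation:
val('d') = 4, val('j') = 10
Position k = 1, exponent = n-1-k = 5
B^5 mod M = 3^5 mod 251 = 243
Delta = (10 - 4) * 243 mod 251 = 203
New hash = (73 + 203) mod 251 = 25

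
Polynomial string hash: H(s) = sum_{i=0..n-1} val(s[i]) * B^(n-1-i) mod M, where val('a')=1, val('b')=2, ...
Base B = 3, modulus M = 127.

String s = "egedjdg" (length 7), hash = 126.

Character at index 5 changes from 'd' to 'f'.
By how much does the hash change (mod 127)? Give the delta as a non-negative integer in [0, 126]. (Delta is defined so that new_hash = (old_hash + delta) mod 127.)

Delta formula: (val(new) - val(old)) * B^(n-1-k) mod M
  val('f') - val('d') = 6 - 4 = 2
  B^(n-1-k) = 3^1 mod 127 = 3
  Delta = 2 * 3 mod 127 = 6

Answer: 6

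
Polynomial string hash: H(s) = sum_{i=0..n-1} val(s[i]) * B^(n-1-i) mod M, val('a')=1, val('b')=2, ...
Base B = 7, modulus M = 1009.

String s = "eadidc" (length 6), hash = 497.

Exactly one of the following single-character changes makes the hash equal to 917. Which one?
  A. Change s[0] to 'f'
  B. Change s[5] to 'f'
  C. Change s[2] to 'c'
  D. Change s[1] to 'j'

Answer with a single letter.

Option A: s[0]='e'->'f', delta=(6-5)*7^5 mod 1009 = 663, hash=497+663 mod 1009 = 151
Option B: s[5]='c'->'f', delta=(6-3)*7^0 mod 1009 = 3, hash=497+3 mod 1009 = 500
Option C: s[2]='d'->'c', delta=(3-4)*7^3 mod 1009 = 666, hash=497+666 mod 1009 = 154
Option D: s[1]='a'->'j', delta=(10-1)*7^4 mod 1009 = 420, hash=497+420 mod 1009 = 917 <-- target

Answer: D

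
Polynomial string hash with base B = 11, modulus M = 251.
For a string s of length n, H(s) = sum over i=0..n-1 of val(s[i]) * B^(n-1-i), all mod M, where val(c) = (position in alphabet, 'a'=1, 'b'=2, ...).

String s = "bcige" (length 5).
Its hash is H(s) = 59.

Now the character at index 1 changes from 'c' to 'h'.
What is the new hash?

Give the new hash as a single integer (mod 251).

val('c') = 3, val('h') = 8
Position k = 1, exponent = n-1-k = 3
B^3 mod M = 11^3 mod 251 = 76
Delta = (8 - 3) * 76 mod 251 = 129
New hash = (59 + 129) mod 251 = 188

Answer: 188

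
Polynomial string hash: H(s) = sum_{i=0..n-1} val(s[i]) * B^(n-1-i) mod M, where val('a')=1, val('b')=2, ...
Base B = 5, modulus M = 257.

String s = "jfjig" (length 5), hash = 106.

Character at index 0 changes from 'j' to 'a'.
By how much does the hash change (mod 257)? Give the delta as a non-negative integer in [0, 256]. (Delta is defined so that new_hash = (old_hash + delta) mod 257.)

Delta formula: (val(new) - val(old)) * B^(n-1-k) mod M
  val('a') - val('j') = 1 - 10 = -9
  B^(n-1-k) = 5^4 mod 257 = 111
  Delta = -9 * 111 mod 257 = 29

Answer: 29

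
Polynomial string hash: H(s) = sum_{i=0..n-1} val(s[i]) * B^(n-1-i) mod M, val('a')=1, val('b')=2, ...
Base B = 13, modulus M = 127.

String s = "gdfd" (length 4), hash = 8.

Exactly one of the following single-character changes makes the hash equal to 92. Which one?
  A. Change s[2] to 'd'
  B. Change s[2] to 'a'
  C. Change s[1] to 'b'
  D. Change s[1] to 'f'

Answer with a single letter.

Answer: D

Derivation:
Option A: s[2]='f'->'d', delta=(4-6)*13^1 mod 127 = 101, hash=8+101 mod 127 = 109
Option B: s[2]='f'->'a', delta=(1-6)*13^1 mod 127 = 62, hash=8+62 mod 127 = 70
Option C: s[1]='d'->'b', delta=(2-4)*13^2 mod 127 = 43, hash=8+43 mod 127 = 51
Option D: s[1]='d'->'f', delta=(6-4)*13^2 mod 127 = 84, hash=8+84 mod 127 = 92 <-- target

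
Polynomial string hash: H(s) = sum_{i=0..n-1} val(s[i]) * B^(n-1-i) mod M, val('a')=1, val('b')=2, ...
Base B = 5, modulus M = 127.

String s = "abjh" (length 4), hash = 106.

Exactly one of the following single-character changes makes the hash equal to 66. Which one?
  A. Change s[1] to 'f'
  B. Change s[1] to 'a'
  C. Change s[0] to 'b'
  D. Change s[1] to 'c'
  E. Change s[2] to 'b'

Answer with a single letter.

Option A: s[1]='b'->'f', delta=(6-2)*5^2 mod 127 = 100, hash=106+100 mod 127 = 79
Option B: s[1]='b'->'a', delta=(1-2)*5^2 mod 127 = 102, hash=106+102 mod 127 = 81
Option C: s[0]='a'->'b', delta=(2-1)*5^3 mod 127 = 125, hash=106+125 mod 127 = 104
Option D: s[1]='b'->'c', delta=(3-2)*5^2 mod 127 = 25, hash=106+25 mod 127 = 4
Option E: s[2]='j'->'b', delta=(2-10)*5^1 mod 127 = 87, hash=106+87 mod 127 = 66 <-- target

Answer: E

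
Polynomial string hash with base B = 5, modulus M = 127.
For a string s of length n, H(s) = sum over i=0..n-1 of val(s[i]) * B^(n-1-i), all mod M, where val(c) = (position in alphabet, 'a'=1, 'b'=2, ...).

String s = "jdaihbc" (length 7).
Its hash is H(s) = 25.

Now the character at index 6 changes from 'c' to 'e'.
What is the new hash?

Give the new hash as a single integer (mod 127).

Answer: 27

Derivation:
val('c') = 3, val('e') = 5
Position k = 6, exponent = n-1-k = 0
B^0 mod M = 5^0 mod 127 = 1
Delta = (5 - 3) * 1 mod 127 = 2
New hash = (25 + 2) mod 127 = 27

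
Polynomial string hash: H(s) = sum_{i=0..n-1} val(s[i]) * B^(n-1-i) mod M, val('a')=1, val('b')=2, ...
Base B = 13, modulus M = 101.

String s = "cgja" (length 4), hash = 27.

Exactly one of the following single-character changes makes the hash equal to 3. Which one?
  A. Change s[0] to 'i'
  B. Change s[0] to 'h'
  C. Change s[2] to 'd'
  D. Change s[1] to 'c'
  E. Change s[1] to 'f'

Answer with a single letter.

Answer: B

Derivation:
Option A: s[0]='c'->'i', delta=(9-3)*13^3 mod 101 = 52, hash=27+52 mod 101 = 79
Option B: s[0]='c'->'h', delta=(8-3)*13^3 mod 101 = 77, hash=27+77 mod 101 = 3 <-- target
Option C: s[2]='j'->'d', delta=(4-10)*13^1 mod 101 = 23, hash=27+23 mod 101 = 50
Option D: s[1]='g'->'c', delta=(3-7)*13^2 mod 101 = 31, hash=27+31 mod 101 = 58
Option E: s[1]='g'->'f', delta=(6-7)*13^2 mod 101 = 33, hash=27+33 mod 101 = 60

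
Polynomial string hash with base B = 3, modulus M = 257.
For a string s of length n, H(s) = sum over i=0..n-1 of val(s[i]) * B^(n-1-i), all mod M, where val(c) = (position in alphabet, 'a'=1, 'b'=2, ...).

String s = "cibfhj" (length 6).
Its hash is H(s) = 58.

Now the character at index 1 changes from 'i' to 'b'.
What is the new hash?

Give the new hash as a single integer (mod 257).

val('i') = 9, val('b') = 2
Position k = 1, exponent = n-1-k = 4
B^4 mod M = 3^4 mod 257 = 81
Delta = (2 - 9) * 81 mod 257 = 204
New hash = (58 + 204) mod 257 = 5

Answer: 5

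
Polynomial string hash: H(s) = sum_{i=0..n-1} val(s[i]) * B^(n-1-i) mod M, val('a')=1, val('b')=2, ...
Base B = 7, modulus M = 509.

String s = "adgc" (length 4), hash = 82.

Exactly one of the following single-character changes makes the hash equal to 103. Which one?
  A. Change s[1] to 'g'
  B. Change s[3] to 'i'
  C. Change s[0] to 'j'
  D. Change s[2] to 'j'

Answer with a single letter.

Option A: s[1]='d'->'g', delta=(7-4)*7^2 mod 509 = 147, hash=82+147 mod 509 = 229
Option B: s[3]='c'->'i', delta=(9-3)*7^0 mod 509 = 6, hash=82+6 mod 509 = 88
Option C: s[0]='a'->'j', delta=(10-1)*7^3 mod 509 = 33, hash=82+33 mod 509 = 115
Option D: s[2]='g'->'j', delta=(10-7)*7^1 mod 509 = 21, hash=82+21 mod 509 = 103 <-- target

Answer: D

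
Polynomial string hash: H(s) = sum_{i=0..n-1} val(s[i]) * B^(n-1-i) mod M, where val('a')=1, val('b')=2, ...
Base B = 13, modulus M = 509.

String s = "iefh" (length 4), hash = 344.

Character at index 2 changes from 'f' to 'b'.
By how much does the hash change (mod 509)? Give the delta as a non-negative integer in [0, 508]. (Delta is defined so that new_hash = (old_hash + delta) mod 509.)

Delta formula: (val(new) - val(old)) * B^(n-1-k) mod M
  val('b') - val('f') = 2 - 6 = -4
  B^(n-1-k) = 13^1 mod 509 = 13
  Delta = -4 * 13 mod 509 = 457

Answer: 457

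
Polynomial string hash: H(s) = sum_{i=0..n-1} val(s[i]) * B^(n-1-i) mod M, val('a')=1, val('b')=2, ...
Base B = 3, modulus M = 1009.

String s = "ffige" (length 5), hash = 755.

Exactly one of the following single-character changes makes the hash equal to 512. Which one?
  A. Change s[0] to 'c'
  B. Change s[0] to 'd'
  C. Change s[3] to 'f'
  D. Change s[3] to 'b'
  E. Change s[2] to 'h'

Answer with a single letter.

Option A: s[0]='f'->'c', delta=(3-6)*3^4 mod 1009 = 766, hash=755+766 mod 1009 = 512 <-- target
Option B: s[0]='f'->'d', delta=(4-6)*3^4 mod 1009 = 847, hash=755+847 mod 1009 = 593
Option C: s[3]='g'->'f', delta=(6-7)*3^1 mod 1009 = 1006, hash=755+1006 mod 1009 = 752
Option D: s[3]='g'->'b', delta=(2-7)*3^1 mod 1009 = 994, hash=755+994 mod 1009 = 740
Option E: s[2]='i'->'h', delta=(8-9)*3^2 mod 1009 = 1000, hash=755+1000 mod 1009 = 746

Answer: A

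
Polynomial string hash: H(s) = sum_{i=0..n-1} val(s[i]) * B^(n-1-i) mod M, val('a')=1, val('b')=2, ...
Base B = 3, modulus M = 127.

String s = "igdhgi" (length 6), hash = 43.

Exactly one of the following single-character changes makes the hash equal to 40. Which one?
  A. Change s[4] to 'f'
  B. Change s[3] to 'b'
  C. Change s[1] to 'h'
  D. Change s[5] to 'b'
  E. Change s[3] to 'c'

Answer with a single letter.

Answer: A

Derivation:
Option A: s[4]='g'->'f', delta=(6-7)*3^1 mod 127 = 124, hash=43+124 mod 127 = 40 <-- target
Option B: s[3]='h'->'b', delta=(2-8)*3^2 mod 127 = 73, hash=43+73 mod 127 = 116
Option C: s[1]='g'->'h', delta=(8-7)*3^4 mod 127 = 81, hash=43+81 mod 127 = 124
Option D: s[5]='i'->'b', delta=(2-9)*3^0 mod 127 = 120, hash=43+120 mod 127 = 36
Option E: s[3]='h'->'c', delta=(3-8)*3^2 mod 127 = 82, hash=43+82 mod 127 = 125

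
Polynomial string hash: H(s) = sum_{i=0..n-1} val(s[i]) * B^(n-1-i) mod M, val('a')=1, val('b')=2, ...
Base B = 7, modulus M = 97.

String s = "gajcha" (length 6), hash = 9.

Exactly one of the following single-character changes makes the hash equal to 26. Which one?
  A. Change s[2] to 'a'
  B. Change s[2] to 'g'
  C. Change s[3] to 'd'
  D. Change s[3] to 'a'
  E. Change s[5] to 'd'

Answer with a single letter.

Answer: A

Derivation:
Option A: s[2]='j'->'a', delta=(1-10)*7^3 mod 97 = 17, hash=9+17 mod 97 = 26 <-- target
Option B: s[2]='j'->'g', delta=(7-10)*7^3 mod 97 = 38, hash=9+38 mod 97 = 47
Option C: s[3]='c'->'d', delta=(4-3)*7^2 mod 97 = 49, hash=9+49 mod 97 = 58
Option D: s[3]='c'->'a', delta=(1-3)*7^2 mod 97 = 96, hash=9+96 mod 97 = 8
Option E: s[5]='a'->'d', delta=(4-1)*7^0 mod 97 = 3, hash=9+3 mod 97 = 12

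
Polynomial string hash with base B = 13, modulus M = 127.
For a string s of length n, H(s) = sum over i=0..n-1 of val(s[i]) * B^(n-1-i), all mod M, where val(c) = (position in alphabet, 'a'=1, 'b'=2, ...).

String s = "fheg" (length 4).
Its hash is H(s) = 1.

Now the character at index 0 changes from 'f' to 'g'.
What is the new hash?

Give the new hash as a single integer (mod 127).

Answer: 39

Derivation:
val('f') = 6, val('g') = 7
Position k = 0, exponent = n-1-k = 3
B^3 mod M = 13^3 mod 127 = 38
Delta = (7 - 6) * 38 mod 127 = 38
New hash = (1 + 38) mod 127 = 39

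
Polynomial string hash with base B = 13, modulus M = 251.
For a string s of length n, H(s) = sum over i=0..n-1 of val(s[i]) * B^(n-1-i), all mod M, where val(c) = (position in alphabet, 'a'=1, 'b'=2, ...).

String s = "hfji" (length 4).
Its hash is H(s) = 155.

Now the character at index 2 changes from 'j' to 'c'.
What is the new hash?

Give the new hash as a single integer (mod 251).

val('j') = 10, val('c') = 3
Position k = 2, exponent = n-1-k = 1
B^1 mod M = 13^1 mod 251 = 13
Delta = (3 - 10) * 13 mod 251 = 160
New hash = (155 + 160) mod 251 = 64

Answer: 64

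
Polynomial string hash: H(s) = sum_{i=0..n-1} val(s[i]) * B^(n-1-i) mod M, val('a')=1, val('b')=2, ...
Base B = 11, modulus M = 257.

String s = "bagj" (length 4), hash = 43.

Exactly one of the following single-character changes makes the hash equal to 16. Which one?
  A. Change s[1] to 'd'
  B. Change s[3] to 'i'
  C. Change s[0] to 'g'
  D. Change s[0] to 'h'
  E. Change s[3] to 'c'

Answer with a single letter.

Answer: C

Derivation:
Option A: s[1]='a'->'d', delta=(4-1)*11^2 mod 257 = 106, hash=43+106 mod 257 = 149
Option B: s[3]='j'->'i', delta=(9-10)*11^0 mod 257 = 256, hash=43+256 mod 257 = 42
Option C: s[0]='b'->'g', delta=(7-2)*11^3 mod 257 = 230, hash=43+230 mod 257 = 16 <-- target
Option D: s[0]='b'->'h', delta=(8-2)*11^3 mod 257 = 19, hash=43+19 mod 257 = 62
Option E: s[3]='j'->'c', delta=(3-10)*11^0 mod 257 = 250, hash=43+250 mod 257 = 36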